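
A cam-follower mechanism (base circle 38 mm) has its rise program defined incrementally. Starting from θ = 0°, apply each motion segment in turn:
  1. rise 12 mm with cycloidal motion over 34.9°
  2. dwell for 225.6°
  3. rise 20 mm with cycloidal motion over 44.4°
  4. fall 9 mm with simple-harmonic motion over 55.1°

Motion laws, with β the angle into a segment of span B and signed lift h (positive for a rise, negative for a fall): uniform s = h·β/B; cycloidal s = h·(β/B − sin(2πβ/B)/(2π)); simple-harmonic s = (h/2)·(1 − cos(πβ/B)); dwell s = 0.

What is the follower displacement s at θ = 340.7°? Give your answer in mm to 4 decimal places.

seg 1 [0°–34.9°] cycloidal, h=12: full span → s += 12 → s = 12.0000
seg 2 [34.9°–260.5°] dwell: s stays 12.0000
seg 3 [260.5°–304.9°] cycloidal, h=20: full span → s += 20 → s = 32.0000
seg 4 [304.9°–360°] simple-harmonic, h=-9: θ=340.7° here. β=35.8, B=55.1. -9/2·(1 − cos(π·0.6497)) = -6.5395 → s = 25.4605

25.4605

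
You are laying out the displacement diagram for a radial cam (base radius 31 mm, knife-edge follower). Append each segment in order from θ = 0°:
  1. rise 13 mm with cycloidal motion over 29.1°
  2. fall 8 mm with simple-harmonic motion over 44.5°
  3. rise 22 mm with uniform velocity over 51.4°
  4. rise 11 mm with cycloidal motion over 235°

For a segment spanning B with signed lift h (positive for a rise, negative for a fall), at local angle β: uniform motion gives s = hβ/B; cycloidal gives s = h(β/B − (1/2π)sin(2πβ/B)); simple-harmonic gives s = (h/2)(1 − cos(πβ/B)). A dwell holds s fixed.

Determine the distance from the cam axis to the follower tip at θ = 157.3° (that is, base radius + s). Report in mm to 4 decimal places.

seg 1 [0°–29.1°] cycloidal, h=13: full span → s += 13 → s = 13.0000
seg 2 [29.1°–73.6°] simple-harmonic, h=-8: full span → s += -8 → s = 5.0000
seg 3 [73.6°–125°] uniform, h=22: full span → s += 22 → s = 27.0000
seg 4 [125°–360°] cycloidal, h=11: θ=157.3° here. β=32.3, B=235. 11·(0.1374 − sin(2π·0.1374)/(2π)) = 0.1810 → s = 27.1810
radial distance = base radius + s = 31 + 27.1810 = 58.1810

58.1810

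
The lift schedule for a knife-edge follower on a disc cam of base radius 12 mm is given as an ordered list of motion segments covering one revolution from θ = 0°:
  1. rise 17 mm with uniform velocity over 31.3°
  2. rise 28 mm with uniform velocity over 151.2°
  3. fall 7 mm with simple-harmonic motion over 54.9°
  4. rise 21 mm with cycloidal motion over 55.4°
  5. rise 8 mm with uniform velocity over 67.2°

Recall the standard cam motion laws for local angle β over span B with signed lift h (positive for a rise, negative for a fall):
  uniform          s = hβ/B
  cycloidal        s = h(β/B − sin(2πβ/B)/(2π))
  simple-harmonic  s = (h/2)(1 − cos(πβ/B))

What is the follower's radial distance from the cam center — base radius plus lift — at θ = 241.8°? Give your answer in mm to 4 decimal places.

seg 1 [0°–31.3°] uniform, h=17: full span → s += 17 → s = 17.0000
seg 2 [31.3°–182.5°] uniform, h=28: full span → s += 28 → s = 45.0000
seg 3 [182.5°–237.4°] simple-harmonic, h=-7: full span → s += -7 → s = 38.0000
seg 4 [237.4°–292.8°] cycloidal, h=21: θ=241.8° here. β=4.4, B=55.4. 21·(0.0794 − sin(2π·0.0794)/(2π)) = 0.0684 → s = 38.0684
radial distance = base radius + s = 12 + 38.0684 = 50.0684

50.0684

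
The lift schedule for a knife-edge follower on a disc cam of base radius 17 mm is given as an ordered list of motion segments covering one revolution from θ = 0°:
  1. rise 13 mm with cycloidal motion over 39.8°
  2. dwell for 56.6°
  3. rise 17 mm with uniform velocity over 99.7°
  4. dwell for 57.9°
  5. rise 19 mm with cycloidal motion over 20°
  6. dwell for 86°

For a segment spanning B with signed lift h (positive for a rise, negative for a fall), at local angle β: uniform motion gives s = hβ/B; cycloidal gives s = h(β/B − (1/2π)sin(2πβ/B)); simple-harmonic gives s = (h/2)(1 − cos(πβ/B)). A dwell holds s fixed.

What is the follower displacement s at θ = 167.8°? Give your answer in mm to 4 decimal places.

seg 1 [0°–39.8°] cycloidal, h=13: full span → s += 13 → s = 13.0000
seg 2 [39.8°–96.4°] dwell: s stays 13.0000
seg 3 [96.4°–196.1°] uniform, h=17: θ=167.8° here. β=71.4, B=99.7. 17·71.4/99.7 = 12.1745 → s = 25.1745

25.1745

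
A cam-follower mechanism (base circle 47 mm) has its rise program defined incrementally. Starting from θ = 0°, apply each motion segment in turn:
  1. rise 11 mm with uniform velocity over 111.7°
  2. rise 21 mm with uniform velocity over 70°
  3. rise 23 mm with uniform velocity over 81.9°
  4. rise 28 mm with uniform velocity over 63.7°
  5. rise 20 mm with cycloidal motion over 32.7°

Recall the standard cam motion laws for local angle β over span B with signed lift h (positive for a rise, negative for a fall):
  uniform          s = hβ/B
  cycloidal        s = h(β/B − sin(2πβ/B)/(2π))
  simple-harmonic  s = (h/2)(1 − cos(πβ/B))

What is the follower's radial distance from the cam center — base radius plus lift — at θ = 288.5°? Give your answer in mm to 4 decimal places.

seg 1 [0°–111.7°] uniform, h=11: full span → s += 11 → s = 11.0000
seg 2 [111.7°–181.7°] uniform, h=21: full span → s += 21 → s = 32.0000
seg 3 [181.7°–263.6°] uniform, h=23: full span → s += 23 → s = 55.0000
seg 4 [263.6°–327.3°] uniform, h=28: θ=288.5° here. β=24.9, B=63.7. 28·24.9/63.7 = 10.9451 → s = 65.9451
radial distance = base radius + s = 47 + 65.9451 = 112.9451

112.9451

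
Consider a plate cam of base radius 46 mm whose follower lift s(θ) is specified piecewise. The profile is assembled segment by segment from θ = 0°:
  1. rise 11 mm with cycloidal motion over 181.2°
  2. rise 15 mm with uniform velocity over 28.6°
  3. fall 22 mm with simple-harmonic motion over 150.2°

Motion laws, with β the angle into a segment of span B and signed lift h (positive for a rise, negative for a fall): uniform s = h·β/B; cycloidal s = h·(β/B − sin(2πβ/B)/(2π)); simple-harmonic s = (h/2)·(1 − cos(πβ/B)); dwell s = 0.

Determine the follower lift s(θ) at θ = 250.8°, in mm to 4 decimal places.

seg 1 [0°–181.2°] cycloidal, h=11: full span → s += 11 → s = 11.0000
seg 2 [181.2°–209.8°] uniform, h=15: full span → s += 15 → s = 26.0000
seg 3 [209.8°–360°] simple-harmonic, h=-22: θ=250.8° here. β=41, B=150.2. -22/2·(1 − cos(π·0.2730)) = -3.8029 → s = 22.1971

22.1971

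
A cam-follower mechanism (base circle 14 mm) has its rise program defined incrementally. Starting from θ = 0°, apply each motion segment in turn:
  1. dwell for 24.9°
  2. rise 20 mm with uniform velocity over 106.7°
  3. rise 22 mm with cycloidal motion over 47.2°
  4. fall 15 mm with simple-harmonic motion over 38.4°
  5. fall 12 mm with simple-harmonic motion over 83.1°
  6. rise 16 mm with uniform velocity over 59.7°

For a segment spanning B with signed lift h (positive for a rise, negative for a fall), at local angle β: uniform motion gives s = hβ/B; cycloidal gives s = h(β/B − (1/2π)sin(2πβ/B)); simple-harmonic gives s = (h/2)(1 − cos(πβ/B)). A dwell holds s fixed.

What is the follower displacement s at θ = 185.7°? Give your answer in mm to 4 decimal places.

seg 1 [0°–24.9°] dwell: s stays 0.0000
seg 2 [24.9°–131.6°] uniform, h=20: full span → s += 20 → s = 20.0000
seg 3 [131.6°–178.8°] cycloidal, h=22: full span → s += 22 → s = 42.0000
seg 4 [178.8°–217.2°] simple-harmonic, h=-15: θ=185.7° here. β=6.9, B=38.4. -15/2·(1 − cos(π·0.1797)) = -1.1636 → s = 40.8364

40.8364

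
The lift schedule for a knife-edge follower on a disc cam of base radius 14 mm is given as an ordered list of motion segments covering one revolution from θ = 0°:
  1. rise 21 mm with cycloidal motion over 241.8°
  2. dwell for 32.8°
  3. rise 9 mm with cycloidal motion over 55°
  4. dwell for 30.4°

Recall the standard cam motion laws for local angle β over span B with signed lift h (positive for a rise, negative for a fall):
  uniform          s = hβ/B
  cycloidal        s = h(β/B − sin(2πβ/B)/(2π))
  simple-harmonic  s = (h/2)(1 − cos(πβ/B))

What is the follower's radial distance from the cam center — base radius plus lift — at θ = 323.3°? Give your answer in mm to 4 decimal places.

seg 1 [0°–241.8°] cycloidal, h=21: full span → s += 21 → s = 21.0000
seg 2 [241.8°–274.6°] dwell: s stays 21.0000
seg 3 [274.6°–329.6°] cycloidal, h=9: θ=323.3° here. β=48.7, B=55. 9·(0.8855 − sin(2π·0.8855)/(2π)) = 8.9133 → s = 29.9133
radial distance = base radius + s = 14 + 29.9133 = 43.9133

43.9133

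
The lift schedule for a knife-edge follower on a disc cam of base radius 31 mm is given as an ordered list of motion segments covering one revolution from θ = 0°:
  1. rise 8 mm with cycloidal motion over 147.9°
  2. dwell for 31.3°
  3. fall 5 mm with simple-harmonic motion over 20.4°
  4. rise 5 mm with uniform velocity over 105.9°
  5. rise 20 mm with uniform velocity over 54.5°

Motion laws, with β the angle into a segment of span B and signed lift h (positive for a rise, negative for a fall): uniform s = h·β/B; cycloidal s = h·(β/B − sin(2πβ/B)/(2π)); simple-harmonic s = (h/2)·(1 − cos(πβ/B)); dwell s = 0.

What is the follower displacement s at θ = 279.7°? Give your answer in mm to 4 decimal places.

seg 1 [0°–147.9°] cycloidal, h=8: full span → s += 8 → s = 8.0000
seg 2 [147.9°–179.2°] dwell: s stays 8.0000
seg 3 [179.2°–199.6°] simple-harmonic, h=-5: full span → s += -5 → s = 3.0000
seg 4 [199.6°–305.5°] uniform, h=5: θ=279.7° here. β=80.1, B=105.9. 5·80.1/105.9 = 3.7819 → s = 6.7819

6.7819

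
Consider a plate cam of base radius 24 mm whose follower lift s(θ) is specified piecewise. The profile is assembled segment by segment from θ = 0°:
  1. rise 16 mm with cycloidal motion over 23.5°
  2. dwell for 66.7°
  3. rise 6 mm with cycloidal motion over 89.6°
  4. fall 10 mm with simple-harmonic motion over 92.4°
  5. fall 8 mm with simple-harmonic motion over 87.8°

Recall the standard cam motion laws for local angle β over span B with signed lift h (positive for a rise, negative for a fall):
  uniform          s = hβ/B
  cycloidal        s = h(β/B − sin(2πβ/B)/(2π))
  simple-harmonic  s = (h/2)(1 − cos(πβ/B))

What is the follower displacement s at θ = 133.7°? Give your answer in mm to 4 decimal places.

seg 1 [0°–23.5°] cycloidal, h=16: full span → s += 16 → s = 16.0000
seg 2 [23.5°–90.2°] dwell: s stays 16.0000
seg 3 [90.2°–179.8°] cycloidal, h=6: θ=133.7° here. β=43.5, B=89.6. 6·(0.4855 − sin(2π·0.4855)/(2π)) = 2.8260 → s = 18.8260

18.8260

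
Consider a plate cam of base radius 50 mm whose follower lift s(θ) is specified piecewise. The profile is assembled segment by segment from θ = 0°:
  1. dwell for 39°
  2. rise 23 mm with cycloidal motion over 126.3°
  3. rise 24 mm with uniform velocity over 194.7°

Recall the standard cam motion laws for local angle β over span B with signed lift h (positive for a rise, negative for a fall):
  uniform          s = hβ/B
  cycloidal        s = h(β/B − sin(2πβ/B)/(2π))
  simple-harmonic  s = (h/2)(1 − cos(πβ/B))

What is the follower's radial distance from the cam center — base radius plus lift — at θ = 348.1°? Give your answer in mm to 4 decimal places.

seg 1 [0°–39°] dwell: s stays 0.0000
seg 2 [39°–165.3°] cycloidal, h=23: full span → s += 23 → s = 23.0000
seg 3 [165.3°–360°] uniform, h=24: θ=348.1° here. β=182.8, B=194.7. 24·182.8/194.7 = 22.5331 → s = 45.5331
radial distance = base radius + s = 50 + 45.5331 = 95.5331

95.5331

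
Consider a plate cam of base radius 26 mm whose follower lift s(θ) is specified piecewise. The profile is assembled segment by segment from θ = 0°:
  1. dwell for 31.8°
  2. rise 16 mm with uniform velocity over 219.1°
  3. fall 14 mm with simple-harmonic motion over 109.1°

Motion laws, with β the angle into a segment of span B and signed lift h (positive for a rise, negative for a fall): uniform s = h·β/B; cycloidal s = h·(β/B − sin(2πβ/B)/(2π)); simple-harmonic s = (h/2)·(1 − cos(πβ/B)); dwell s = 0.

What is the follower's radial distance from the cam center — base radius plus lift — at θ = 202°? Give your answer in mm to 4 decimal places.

seg 1 [0°–31.8°] dwell: s stays 0.0000
seg 2 [31.8°–250.9°] uniform, h=16: θ=202° here. β=170.2, B=219.1. 16·170.2/219.1 = 12.4290 → s = 12.4290
radial distance = base radius + s = 26 + 12.4290 = 38.4290

38.4290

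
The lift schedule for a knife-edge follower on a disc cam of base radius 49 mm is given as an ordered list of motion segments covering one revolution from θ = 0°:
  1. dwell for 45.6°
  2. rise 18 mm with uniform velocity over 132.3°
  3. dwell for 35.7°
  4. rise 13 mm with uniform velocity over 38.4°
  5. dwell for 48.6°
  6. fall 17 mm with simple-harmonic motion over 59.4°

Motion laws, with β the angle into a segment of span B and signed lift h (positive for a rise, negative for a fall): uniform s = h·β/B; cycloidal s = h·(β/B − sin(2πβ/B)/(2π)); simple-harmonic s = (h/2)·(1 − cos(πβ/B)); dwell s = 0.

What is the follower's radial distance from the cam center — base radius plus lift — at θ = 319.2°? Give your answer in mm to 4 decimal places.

seg 1 [0°–45.6°] dwell: s stays 0.0000
seg 2 [45.6°–177.9°] uniform, h=18: full span → s += 18 → s = 18.0000
seg 3 [177.9°–213.6°] dwell: s stays 18.0000
seg 4 [213.6°–252°] uniform, h=13: full span → s += 13 → s = 31.0000
seg 5 [252°–300.6°] dwell: s stays 31.0000
seg 6 [300.6°–360°] simple-harmonic, h=-17: θ=319.2° here. β=18.6, B=59.4. -17/2·(1 − cos(π·0.3131)) = -3.7917 → s = 27.2083
radial distance = base radius + s = 49 + 27.2083 = 76.2083

76.2083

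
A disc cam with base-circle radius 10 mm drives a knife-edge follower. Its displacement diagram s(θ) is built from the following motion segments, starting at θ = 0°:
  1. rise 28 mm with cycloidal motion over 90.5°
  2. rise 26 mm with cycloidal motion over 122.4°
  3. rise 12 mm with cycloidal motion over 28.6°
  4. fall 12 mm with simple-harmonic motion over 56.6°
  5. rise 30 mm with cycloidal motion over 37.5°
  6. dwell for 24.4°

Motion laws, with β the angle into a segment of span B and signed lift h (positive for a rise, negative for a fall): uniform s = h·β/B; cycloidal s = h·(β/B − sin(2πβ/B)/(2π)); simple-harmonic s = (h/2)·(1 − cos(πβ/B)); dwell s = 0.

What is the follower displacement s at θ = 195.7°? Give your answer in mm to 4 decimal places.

seg 1 [0°–90.5°] cycloidal, h=28: full span → s += 28 → s = 28.0000
seg 2 [90.5°–212.9°] cycloidal, h=26: θ=195.7° here. β=105.2, B=122.4. 26·(0.8595 − sin(2π·0.8595)/(2π)) = 25.5435 → s = 53.5435

53.5435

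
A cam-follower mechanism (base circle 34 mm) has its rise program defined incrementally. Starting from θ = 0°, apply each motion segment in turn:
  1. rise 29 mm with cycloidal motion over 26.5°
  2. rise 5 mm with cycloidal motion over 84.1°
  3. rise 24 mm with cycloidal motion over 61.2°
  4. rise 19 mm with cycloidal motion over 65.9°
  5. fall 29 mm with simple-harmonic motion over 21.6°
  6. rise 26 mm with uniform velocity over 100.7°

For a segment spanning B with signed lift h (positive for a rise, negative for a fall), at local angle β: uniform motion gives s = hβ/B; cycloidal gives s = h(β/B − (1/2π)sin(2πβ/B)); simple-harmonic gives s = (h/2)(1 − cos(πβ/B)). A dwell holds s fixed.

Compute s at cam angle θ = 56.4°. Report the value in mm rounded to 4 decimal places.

seg 1 [0°–26.5°] cycloidal, h=29: full span → s += 29 → s = 29.0000
seg 2 [26.5°–110.6°] cycloidal, h=5: θ=56.4° here. β=29.9, B=84.1. 5·(0.3555 − sin(2π·0.3555)/(2π)) = 1.1505 → s = 30.1505

30.1505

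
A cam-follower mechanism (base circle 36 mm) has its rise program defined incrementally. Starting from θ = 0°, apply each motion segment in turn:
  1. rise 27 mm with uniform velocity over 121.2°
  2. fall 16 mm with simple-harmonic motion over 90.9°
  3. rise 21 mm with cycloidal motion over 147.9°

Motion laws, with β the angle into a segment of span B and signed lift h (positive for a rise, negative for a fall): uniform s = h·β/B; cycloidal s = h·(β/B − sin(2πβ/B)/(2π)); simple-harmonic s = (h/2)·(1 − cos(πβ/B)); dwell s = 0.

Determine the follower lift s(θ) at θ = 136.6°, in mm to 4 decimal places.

seg 1 [0°–121.2°] uniform, h=27: full span → s += 27 → s = 27.0000
seg 2 [121.2°–212.1°] simple-harmonic, h=-16: θ=136.6° here. β=15.4, B=90.9. -16/2·(1 − cos(π·0.1694)) = -1.1066 → s = 25.8934

25.8934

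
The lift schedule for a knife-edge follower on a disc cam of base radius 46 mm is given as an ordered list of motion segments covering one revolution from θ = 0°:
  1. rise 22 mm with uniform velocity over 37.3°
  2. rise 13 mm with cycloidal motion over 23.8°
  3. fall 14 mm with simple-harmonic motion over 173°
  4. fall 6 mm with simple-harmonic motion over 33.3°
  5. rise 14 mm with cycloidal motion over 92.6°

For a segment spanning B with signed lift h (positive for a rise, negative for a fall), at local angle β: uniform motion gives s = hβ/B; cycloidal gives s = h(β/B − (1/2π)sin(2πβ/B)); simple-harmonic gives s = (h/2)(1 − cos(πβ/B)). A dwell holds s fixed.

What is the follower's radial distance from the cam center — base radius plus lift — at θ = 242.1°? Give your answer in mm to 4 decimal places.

seg 1 [0°–37.3°] uniform, h=22: full span → s += 22 → s = 22.0000
seg 2 [37.3°–61.1°] cycloidal, h=13: full span → s += 13 → s = 35.0000
seg 3 [61.1°–234.1°] simple-harmonic, h=-14: full span → s += -14 → s = 21.0000
seg 4 [234.1°–267.4°] simple-harmonic, h=-6: θ=242.1° here. β=8, B=33.3. -6/2·(1 − cos(π·0.2402)) = -0.8146 → s = 20.1854
radial distance = base radius + s = 46 + 20.1854 = 66.1854

66.1854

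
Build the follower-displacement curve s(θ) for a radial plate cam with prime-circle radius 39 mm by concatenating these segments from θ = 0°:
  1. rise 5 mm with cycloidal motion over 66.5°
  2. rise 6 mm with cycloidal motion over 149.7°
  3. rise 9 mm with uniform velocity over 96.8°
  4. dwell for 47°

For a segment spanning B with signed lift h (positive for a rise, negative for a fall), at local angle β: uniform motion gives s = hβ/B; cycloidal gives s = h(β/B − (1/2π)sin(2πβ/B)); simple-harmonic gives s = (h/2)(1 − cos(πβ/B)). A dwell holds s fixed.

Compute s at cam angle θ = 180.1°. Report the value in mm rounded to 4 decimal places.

seg 1 [0°–66.5°] cycloidal, h=5: full span → s += 5 → s = 5.0000
seg 2 [66.5°–216.2°] cycloidal, h=6: θ=180.1° here. β=113.6, B=149.7. 6·(0.7589 − sin(2π·0.7589)/(2π)) = 5.5066 → s = 10.5066

10.5066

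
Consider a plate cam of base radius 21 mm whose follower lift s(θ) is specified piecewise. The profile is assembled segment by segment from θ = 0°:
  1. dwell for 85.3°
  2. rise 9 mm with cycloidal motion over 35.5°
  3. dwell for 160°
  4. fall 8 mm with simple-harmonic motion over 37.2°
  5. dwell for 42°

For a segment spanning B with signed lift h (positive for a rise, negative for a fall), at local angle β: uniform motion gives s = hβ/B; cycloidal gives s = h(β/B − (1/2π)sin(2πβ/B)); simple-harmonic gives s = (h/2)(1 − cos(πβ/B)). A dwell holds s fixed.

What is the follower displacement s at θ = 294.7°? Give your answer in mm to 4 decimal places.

seg 1 [0°–85.3°] dwell: s stays 0.0000
seg 2 [85.3°–120.8°] cycloidal, h=9: full span → s += 9 → s = 9.0000
seg 3 [120.8°–280.8°] dwell: s stays 9.0000
seg 4 [280.8°–318°] simple-harmonic, h=-8: θ=294.7° here. β=13.9, B=37.2. -8/2·(1 − cos(π·0.3737)) = -2.4537 → s = 6.5463

6.5463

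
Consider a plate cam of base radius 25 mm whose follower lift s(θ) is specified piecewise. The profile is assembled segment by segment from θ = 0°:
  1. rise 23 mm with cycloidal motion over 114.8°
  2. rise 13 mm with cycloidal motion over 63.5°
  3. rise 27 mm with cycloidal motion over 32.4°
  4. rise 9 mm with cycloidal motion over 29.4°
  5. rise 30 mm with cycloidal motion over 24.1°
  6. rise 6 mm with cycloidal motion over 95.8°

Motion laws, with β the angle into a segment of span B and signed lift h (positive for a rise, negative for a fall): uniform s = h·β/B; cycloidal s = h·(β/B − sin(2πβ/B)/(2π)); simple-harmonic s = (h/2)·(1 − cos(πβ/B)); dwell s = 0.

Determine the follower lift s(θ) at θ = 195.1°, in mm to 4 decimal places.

seg 1 [0°–114.8°] cycloidal, h=23: full span → s += 23 → s = 23.0000
seg 2 [114.8°–178.3°] cycloidal, h=13: full span → s += 13 → s = 36.0000
seg 3 [178.3°–210.7°] cycloidal, h=27: θ=195.1° here. β=16.8, B=32.4. 27·(0.5185 − sin(2π·0.5185)/(2π)) = 14.4989 → s = 50.4989

50.4989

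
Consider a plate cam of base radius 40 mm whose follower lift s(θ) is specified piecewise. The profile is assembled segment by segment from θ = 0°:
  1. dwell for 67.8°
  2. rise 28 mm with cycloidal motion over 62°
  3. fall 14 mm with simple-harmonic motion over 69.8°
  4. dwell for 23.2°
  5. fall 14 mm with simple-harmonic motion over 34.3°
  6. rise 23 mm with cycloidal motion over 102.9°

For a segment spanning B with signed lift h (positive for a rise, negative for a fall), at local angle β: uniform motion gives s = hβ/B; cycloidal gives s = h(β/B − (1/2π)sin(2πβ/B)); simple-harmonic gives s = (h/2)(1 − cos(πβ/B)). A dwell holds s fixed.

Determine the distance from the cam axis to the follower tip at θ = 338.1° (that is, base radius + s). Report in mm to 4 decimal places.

seg 1 [0°–67.8°] dwell: s stays 0.0000
seg 2 [67.8°–129.8°] cycloidal, h=28: full span → s += 28 → s = 28.0000
seg 3 [129.8°–199.6°] simple-harmonic, h=-14: full span → s += -14 → s = 14.0000
seg 4 [199.6°–222.8°] dwell: s stays 14.0000
seg 5 [222.8°–257.1°] simple-harmonic, h=-14: full span → s += -14 → s = 0.0000
seg 6 [257.1°–360°] cycloidal, h=23: θ=338.1° here. β=81, B=102.9. 23·(0.7872 − sin(2π·0.7872)/(2π)) = 21.6661 → s = 21.6661
radial distance = base radius + s = 40 + 21.6661 = 61.6661

61.6661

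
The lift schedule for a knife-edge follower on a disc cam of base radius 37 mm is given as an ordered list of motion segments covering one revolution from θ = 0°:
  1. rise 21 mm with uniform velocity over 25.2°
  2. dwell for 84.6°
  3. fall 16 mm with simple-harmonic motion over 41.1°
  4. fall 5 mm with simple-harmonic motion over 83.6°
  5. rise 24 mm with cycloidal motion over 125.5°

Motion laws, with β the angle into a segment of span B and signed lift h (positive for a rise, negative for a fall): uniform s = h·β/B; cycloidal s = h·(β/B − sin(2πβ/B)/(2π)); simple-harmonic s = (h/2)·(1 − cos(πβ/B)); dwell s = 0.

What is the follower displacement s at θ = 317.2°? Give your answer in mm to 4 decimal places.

seg 1 [0°–25.2°] uniform, h=21: full span → s += 21 → s = 21.0000
seg 2 [25.2°–109.8°] dwell: s stays 21.0000
seg 3 [109.8°–150.9°] simple-harmonic, h=-16: full span → s += -16 → s = 5.0000
seg 4 [150.9°–234.5°] simple-harmonic, h=-5: full span → s += -5 → s = 0.0000
seg 5 [234.5°–360°] cycloidal, h=24: θ=317.2° here. β=82.7, B=125.5. 24·(0.6590 − sin(2π·0.6590)/(2π)) = 19.0268 → s = 19.0268

19.0268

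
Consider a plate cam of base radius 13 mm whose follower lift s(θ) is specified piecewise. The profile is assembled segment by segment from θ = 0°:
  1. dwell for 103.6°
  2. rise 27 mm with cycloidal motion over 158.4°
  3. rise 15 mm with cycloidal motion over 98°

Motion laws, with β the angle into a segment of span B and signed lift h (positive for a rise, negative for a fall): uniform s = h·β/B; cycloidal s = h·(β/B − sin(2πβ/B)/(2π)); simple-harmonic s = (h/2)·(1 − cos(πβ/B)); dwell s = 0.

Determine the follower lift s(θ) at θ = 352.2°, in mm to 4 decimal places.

seg 1 [0°–103.6°] dwell: s stays 0.0000
seg 2 [103.6°–262°] cycloidal, h=27: full span → s += 27 → s = 27.0000
seg 3 [262°–360°] cycloidal, h=15: θ=352.2° here. β=90.2, B=98. 15·(0.9204 − sin(2π·0.9204)/(2π)) = 14.9509 → s = 41.9509

41.9509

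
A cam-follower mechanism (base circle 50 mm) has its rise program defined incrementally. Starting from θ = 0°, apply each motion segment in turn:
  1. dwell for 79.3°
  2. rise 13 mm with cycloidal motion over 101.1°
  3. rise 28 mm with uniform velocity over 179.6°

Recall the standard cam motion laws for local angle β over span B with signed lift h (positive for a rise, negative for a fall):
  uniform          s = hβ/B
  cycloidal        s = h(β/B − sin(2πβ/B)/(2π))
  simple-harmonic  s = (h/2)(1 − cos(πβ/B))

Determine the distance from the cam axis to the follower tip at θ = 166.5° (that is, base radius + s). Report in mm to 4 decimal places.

seg 1 [0°–79.3°] dwell: s stays 0.0000
seg 2 [79.3°–180.4°] cycloidal, h=13: θ=166.5° here. β=87.2, B=101.1. 13·(0.8625 − sin(2π·0.8625)/(2π)) = 12.7858 → s = 12.7858
radial distance = base radius + s = 50 + 12.7858 = 62.7858

62.7858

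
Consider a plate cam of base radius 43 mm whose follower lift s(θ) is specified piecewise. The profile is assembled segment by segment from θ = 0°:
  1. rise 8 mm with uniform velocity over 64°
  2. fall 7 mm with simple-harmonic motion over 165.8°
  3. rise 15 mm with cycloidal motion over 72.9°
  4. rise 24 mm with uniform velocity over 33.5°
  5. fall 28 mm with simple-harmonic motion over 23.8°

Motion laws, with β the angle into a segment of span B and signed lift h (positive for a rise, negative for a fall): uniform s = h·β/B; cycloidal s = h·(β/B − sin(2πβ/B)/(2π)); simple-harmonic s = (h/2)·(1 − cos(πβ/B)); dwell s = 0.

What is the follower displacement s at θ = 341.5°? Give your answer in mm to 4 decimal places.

seg 1 [0°–64°] uniform, h=8: full span → s += 8 → s = 8.0000
seg 2 [64°–229.8°] simple-harmonic, h=-7: full span → s += -7 → s = 1.0000
seg 3 [229.8°–302.7°] cycloidal, h=15: full span → s += 15 → s = 16.0000
seg 4 [302.7°–336.2°] uniform, h=24: full span → s += 24 → s = 40.0000
seg 5 [336.2°–360°] simple-harmonic, h=-28: θ=341.5° here. β=5.3, B=23.8. -28/2·(1 − cos(π·0.2227)) = -3.2886 → s = 36.7114

36.7114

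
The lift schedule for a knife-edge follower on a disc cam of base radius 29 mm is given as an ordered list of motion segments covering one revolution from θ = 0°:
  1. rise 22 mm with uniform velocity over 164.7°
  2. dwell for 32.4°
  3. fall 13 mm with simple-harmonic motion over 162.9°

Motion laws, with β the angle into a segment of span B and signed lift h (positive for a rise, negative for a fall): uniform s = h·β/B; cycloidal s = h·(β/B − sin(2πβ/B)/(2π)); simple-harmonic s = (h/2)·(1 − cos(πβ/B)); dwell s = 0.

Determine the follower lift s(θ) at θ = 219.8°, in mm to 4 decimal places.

seg 1 [0°–164.7°] uniform, h=22: full span → s += 22 → s = 22.0000
seg 2 [164.7°–197.1°] dwell: s stays 22.0000
seg 3 [197.1°–360°] simple-harmonic, h=-13: θ=219.8° here. β=22.7, B=162.9. -13/2·(1 − cos(π·0.1393)) = -0.6130 → s = 21.3870

21.3870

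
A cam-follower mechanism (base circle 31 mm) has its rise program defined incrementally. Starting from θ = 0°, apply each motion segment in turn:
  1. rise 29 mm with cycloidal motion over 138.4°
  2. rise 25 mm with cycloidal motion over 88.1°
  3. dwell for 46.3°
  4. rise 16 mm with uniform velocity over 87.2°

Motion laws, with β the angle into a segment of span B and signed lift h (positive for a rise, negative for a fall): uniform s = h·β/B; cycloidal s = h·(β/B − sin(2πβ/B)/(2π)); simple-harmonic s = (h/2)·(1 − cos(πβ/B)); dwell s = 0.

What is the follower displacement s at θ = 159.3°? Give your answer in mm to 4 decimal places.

seg 1 [0°–138.4°] cycloidal, h=29: full span → s += 29 → s = 29.0000
seg 2 [138.4°–226.5°] cycloidal, h=25: θ=159.3° here. β=20.9, B=88.1. 25·(0.2372 − sin(2π·0.2372)/(2π)) = 1.9647 → s = 30.9647

30.9647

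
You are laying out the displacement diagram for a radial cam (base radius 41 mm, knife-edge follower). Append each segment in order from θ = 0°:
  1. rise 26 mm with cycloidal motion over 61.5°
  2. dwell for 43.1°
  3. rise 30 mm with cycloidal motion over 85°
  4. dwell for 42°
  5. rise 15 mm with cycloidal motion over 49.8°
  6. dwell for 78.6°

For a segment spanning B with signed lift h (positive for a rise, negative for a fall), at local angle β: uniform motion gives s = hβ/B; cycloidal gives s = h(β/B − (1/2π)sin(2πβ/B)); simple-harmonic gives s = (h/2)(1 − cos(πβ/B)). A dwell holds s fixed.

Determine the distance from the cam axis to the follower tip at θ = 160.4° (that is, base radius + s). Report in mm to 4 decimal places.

seg 1 [0°–61.5°] cycloidal, h=26: full span → s += 26 → s = 26.0000
seg 2 [61.5°–104.6°] dwell: s stays 26.0000
seg 3 [104.6°–189.6°] cycloidal, h=30: θ=160.4° here. β=55.8, B=85. 30·(0.6565 − sin(2π·0.6565)/(2π)) = 23.6678 → s = 49.6678
radial distance = base radius + s = 41 + 49.6678 = 90.6678

90.6678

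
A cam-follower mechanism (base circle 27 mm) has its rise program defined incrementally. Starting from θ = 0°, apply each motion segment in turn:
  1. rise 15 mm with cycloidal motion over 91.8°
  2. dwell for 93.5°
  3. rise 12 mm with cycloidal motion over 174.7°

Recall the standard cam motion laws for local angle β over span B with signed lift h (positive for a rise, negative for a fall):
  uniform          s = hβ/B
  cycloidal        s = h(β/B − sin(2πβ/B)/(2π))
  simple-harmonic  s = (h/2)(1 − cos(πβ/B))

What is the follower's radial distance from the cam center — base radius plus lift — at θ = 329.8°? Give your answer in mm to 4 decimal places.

seg 1 [0°–91.8°] cycloidal, h=15: full span → s += 15 → s = 15.0000
seg 2 [91.8°–185.3°] dwell: s stays 15.0000
seg 3 [185.3°–360°] cycloidal, h=12: θ=329.8° here. β=144.5, B=174.7. 12·(0.8271 − sin(2π·0.8271)/(2π)) = 11.6155 → s = 26.6155
radial distance = base radius + s = 27 + 26.6155 = 53.6155

53.6155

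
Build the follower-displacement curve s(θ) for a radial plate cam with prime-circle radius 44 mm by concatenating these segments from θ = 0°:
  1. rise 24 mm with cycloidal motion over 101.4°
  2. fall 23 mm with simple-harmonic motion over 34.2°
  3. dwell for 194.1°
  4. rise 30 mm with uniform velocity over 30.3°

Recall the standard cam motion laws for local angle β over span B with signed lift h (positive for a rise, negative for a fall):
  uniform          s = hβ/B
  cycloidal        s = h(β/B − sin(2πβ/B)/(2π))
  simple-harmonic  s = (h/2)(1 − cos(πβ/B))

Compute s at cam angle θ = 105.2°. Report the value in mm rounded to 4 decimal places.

seg 1 [0°–101.4°] cycloidal, h=24: full span → s += 24 → s = 24.0000
seg 2 [101.4°–135.6°] simple-harmonic, h=-23: θ=105.2° here. β=3.8, B=34.2. -23/2·(1 − cos(π·0.1111)) = -0.6935 → s = 23.3065

23.3065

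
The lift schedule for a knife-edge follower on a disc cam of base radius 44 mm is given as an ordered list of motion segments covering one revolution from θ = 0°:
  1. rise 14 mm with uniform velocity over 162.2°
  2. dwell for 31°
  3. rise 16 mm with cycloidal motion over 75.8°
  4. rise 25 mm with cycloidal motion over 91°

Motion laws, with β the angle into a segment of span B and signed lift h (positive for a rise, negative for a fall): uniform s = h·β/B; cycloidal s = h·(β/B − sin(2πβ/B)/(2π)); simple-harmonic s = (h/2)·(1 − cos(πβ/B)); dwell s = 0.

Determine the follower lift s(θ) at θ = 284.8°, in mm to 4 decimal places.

seg 1 [0°–162.2°] uniform, h=14: full span → s += 14 → s = 14.0000
seg 2 [162.2°–193.2°] dwell: s stays 14.0000
seg 3 [193.2°–269°] cycloidal, h=16: full span → s += 16 → s = 30.0000
seg 4 [269°–360°] cycloidal, h=25: θ=284.8° here. β=15.8, B=91. 25·(0.1736 − sin(2π·0.1736)/(2π)) = 0.8112 → s = 30.8112

30.8112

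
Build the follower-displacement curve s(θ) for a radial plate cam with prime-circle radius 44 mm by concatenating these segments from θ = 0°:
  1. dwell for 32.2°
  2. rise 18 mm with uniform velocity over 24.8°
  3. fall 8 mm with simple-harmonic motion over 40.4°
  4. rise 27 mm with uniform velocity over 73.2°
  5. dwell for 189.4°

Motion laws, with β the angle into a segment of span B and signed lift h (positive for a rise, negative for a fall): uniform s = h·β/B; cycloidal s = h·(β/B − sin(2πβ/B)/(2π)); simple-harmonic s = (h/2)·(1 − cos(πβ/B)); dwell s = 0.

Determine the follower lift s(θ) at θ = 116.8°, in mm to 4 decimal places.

seg 1 [0°–32.2°] dwell: s stays 0.0000
seg 2 [32.2°–57°] uniform, h=18: full span → s += 18 → s = 18.0000
seg 3 [57°–97.4°] simple-harmonic, h=-8: full span → s += -8 → s = 10.0000
seg 4 [97.4°–170.6°] uniform, h=27: θ=116.8° here. β=19.4, B=73.2. 27·19.4/73.2 = 7.1557 → s = 17.1557

17.1557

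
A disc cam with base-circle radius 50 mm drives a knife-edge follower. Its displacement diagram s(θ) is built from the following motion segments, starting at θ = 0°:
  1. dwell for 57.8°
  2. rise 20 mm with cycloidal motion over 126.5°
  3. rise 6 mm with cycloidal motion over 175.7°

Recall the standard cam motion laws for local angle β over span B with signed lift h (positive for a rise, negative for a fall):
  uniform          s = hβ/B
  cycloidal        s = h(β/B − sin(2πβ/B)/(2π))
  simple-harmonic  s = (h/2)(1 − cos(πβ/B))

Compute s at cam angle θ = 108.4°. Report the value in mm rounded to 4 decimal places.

seg 1 [0°–57.8°] dwell: s stays 0.0000
seg 2 [57.8°–184.3°] cycloidal, h=20: θ=108.4° here. β=50.6, B=126.5. 20·(0.4000 − sin(2π·0.4000)/(2π)) = 6.1290 → s = 6.1290

6.1290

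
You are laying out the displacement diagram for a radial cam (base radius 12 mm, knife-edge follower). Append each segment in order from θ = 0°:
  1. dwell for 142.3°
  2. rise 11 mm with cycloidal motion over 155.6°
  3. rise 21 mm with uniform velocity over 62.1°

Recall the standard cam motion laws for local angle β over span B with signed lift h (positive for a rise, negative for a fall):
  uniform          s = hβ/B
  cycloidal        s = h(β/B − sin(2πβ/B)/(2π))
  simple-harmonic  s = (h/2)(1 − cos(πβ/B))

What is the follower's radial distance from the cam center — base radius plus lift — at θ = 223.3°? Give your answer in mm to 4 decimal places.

seg 1 [0°–142.3°] dwell: s stays 0.0000
seg 2 [142.3°–297.9°] cycloidal, h=11: θ=223.3° here. β=81, B=155.6. 11·(0.5206 − sin(2π·0.5206)/(2π)) = 5.9518 → s = 5.9518
radial distance = base radius + s = 12 + 5.9518 = 17.9518

17.9518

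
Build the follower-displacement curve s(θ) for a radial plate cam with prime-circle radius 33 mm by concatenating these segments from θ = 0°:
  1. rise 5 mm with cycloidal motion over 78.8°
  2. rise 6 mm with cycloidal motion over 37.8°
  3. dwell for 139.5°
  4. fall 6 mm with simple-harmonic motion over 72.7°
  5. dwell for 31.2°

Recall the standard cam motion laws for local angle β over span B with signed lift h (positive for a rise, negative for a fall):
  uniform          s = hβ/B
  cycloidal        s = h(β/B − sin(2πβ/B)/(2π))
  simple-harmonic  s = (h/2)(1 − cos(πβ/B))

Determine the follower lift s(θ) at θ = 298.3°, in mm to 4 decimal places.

seg 1 [0°–78.8°] cycloidal, h=5: full span → s += 5 → s = 5.0000
seg 2 [78.8°–116.6°] cycloidal, h=6: full span → s += 6 → s = 11.0000
seg 3 [116.6°–256.1°] dwell: s stays 11.0000
seg 4 [256.1°–328.8°] simple-harmonic, h=-6: θ=298.3° here. β=42.2, B=72.7. -6/2·(1 − cos(π·0.5805)) = -3.7503 → s = 7.2497

7.2497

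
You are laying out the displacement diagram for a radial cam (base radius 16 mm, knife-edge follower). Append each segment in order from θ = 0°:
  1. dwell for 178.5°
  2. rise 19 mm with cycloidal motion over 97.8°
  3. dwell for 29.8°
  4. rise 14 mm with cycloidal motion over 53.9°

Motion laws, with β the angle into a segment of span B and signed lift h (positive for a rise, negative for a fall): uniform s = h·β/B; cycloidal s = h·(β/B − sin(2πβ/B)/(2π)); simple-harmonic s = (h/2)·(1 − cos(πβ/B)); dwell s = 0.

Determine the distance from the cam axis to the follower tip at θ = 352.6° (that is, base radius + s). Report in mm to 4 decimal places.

seg 1 [0°–178.5°] dwell: s stays 0.0000
seg 2 [178.5°–276.3°] cycloidal, h=19: full span → s += 19 → s = 19.0000
seg 3 [276.3°–306.1°] dwell: s stays 19.0000
seg 4 [306.1°–360°] cycloidal, h=14: θ=352.6° here. β=46.5, B=53.9. 14·(0.8627 − sin(2π·0.8627)/(2π)) = 13.7703 → s = 32.7703
radial distance = base radius + s = 16 + 32.7703 = 48.7703

48.7703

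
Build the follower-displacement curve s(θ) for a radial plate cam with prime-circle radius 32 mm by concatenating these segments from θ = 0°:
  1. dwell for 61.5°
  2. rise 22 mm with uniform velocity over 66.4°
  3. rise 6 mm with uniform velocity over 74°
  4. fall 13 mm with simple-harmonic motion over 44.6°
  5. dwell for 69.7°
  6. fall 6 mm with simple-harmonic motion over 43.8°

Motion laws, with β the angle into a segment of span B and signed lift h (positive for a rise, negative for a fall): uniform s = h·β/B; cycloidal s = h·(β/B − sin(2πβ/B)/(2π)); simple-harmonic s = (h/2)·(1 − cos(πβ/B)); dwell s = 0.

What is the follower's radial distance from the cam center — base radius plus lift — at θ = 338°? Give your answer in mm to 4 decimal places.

seg 1 [0°–61.5°] dwell: s stays 0.0000
seg 2 [61.5°–127.9°] uniform, h=22: full span → s += 22 → s = 22.0000
seg 3 [127.9°–201.9°] uniform, h=6: full span → s += 6 → s = 28.0000
seg 4 [201.9°–246.5°] simple-harmonic, h=-13: full span → s += -13 → s = 15.0000
seg 5 [246.5°–316.2°] dwell: s stays 15.0000
seg 6 [316.2°–360°] simple-harmonic, h=-6: θ=338° here. β=21.8, B=43.8. -6/2·(1 − cos(π·0.4977)) = -2.9785 → s = 12.0215
radial distance = base radius + s = 32 + 12.0215 = 44.0215

44.0215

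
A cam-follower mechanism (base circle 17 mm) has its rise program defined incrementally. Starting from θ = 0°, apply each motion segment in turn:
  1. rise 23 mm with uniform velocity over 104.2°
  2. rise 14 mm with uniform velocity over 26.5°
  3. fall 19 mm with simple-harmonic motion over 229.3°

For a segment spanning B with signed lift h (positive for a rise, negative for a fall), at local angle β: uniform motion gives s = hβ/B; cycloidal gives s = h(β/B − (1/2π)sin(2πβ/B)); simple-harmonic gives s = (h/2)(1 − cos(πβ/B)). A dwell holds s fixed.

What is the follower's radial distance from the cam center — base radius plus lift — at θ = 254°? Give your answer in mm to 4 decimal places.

seg 1 [0°–104.2°] uniform, h=23: full span → s += 23 → s = 23.0000
seg 2 [104.2°–130.7°] uniform, h=14: full span → s += 14 → s = 37.0000
seg 3 [130.7°–360°] simple-harmonic, h=-19: θ=254° here. β=123.3, B=229.3. -19/2·(1 − cos(π·0.5377)) = -10.6232 → s = 26.3768
radial distance = base radius + s = 17 + 26.3768 = 43.3768

43.3768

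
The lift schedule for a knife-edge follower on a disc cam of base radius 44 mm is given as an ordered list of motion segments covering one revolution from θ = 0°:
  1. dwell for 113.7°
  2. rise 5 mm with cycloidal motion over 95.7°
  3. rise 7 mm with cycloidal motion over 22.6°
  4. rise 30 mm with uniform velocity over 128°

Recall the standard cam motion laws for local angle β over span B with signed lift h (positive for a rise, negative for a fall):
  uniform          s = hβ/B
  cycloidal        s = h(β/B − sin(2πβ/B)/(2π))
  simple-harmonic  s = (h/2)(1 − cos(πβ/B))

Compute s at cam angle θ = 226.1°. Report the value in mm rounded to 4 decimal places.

seg 1 [0°–113.7°] dwell: s stays 0.0000
seg 2 [113.7°–209.4°] cycloidal, h=5: full span → s += 5 → s = 5.0000
seg 3 [209.4°–232°] cycloidal, h=7: θ=226.1° here. β=16.7, B=22.6. 7·(0.7389 − sin(2π·0.7389)/(2π)) = 6.2840 → s = 11.2840

11.2840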